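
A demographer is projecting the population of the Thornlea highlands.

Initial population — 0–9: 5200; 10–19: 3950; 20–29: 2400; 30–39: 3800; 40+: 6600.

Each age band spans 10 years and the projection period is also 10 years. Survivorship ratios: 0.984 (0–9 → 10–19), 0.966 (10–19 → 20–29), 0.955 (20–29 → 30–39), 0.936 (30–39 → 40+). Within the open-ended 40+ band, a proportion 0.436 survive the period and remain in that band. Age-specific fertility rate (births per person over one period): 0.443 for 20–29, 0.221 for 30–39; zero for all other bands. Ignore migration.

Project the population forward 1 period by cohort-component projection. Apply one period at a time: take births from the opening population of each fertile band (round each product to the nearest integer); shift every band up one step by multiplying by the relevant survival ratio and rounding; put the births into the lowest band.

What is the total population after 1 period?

19563

Period 1.
Births: 2400 × 0.443 = 1063  |  3800 × 0.221 = 840 → 1903
10–19: 5200 × 0.984 = 5117
20–29: 3950 × 0.966 = 3816
30–39: 2400 × 0.955 = 2292
40+: 3800 × 0.936 + 6600 × 0.436 = 3557 + 2878 = 6435
End of period: [1903, 5117, 3816, 2292, 6435]
Total after period 1: 1903 + 5117 + 3816 + 2292 + 6435 = 19563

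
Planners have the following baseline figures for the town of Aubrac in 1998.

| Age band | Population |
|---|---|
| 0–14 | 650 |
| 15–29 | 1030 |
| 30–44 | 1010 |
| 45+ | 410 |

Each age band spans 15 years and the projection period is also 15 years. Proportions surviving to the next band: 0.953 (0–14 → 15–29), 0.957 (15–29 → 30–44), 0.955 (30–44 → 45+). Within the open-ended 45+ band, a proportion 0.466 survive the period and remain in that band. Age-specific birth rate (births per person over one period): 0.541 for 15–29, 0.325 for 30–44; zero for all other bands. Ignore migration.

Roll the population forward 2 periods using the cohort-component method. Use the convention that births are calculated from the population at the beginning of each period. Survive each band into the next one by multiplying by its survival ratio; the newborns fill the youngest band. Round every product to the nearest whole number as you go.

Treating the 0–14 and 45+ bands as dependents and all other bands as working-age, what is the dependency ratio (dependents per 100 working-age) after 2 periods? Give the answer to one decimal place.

148.9

[period 1]
Births: 1030 × 0.541 = 557 ; 1010 × 0.325 = 328 ⇒ total 885
15–29: 650 × 0.953 = 619
30–44: 1030 × 0.957 = 986
45+: 1010 × 0.955 + 410 × 0.466 = 965 + 191 = 1156
Giving 885 / 619 / 986 / 1156.
[period 2]
Births: 619 × 0.541 = 335 ; 986 × 0.325 = 320 ⇒ total 655
15–29: 885 × 0.953 = 843
30–44: 619 × 0.957 = 592
45+: 986 × 0.955 + 1156 × 0.466 = 942 + 539 = 1481
Giving 655 / 843 / 592 / 1481.
Dependents (band 0–14 + band 45+) = 655 + 1481 = 2136; working-age = 1435; ratio = 2136/1435 × 100 = 148.9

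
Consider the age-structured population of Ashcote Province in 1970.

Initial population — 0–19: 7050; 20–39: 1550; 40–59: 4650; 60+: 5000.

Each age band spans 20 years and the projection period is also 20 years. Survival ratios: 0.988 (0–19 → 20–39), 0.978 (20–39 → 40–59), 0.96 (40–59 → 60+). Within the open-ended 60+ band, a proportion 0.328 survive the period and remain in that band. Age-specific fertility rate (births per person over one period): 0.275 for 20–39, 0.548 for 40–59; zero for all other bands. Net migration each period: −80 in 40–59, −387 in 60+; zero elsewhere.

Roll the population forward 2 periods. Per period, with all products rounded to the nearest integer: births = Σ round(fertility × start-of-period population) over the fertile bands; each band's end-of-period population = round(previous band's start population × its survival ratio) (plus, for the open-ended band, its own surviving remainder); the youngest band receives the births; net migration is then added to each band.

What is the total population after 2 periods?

After projecting period 1:
Births: 1550 × 0.275 = 426, 4650 × 0.548 = 2548 — total 2974
20–39: 7050 × 0.988 = 6965
40–59: 1550 × 0.978 = 1516
60+: 4650 × 0.96 + 5000 × 0.328 = 4464 + 1640 = 6104
Net migration: 40–59 − 80 → 1436; 60+ − 387 → 5717
Giving 2974 / 6965 / 1436 / 5717.
After projecting period 2:
Births: 6965 × 0.275 = 1915, 1436 × 0.548 = 787 — total 2702
20–39: 2974 × 0.988 = 2938
40–59: 6965 × 0.978 = 6812
60+: 1436 × 0.96 + 5717 × 0.328 = 1379 + 1875 = 3254
Net migration: 40–59 − 80 → 6732; 60+ − 387 → 2867
Giving 2702 / 2938 / 6732 / 2867.
Total after period 2: 2702 + 2938 + 6732 + 2867 = 15239

15239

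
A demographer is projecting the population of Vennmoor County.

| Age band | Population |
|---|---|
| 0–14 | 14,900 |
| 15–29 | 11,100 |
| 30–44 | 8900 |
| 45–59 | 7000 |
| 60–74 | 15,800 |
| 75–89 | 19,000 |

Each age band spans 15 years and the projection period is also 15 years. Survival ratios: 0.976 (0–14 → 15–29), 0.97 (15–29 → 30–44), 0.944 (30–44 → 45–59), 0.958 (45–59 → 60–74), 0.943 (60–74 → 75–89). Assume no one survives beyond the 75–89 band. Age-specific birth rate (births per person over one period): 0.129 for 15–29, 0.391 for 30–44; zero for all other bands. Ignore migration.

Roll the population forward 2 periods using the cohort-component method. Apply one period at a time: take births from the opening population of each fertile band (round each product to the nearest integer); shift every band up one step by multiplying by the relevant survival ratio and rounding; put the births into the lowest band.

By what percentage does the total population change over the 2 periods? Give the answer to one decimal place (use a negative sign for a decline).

Let group 1 be 0–14 through group 6 = 75–89.
Period 1.
Births: 11100 * 0.129 = 1432  |  8900 * 0.391 = 3480 → 4912
Group 2: 14900 * 0.976 = 14542
Group 3: 11100 * 0.97 = 10767
Group 4: 8900 * 0.944 = 8402
Group 5: 7000 * 0.958 = 6706
Group 6: 15800 * 0.943 = 14899
→ [4912, 14542, 10767, 8402, 6706, 14899]
Period 2.
Births: 14542 * 0.129 = 1876  |  10767 * 0.391 = 4210 → 6086
Group 2: 4912 * 0.976 = 4794
Group 3: 14542 * 0.97 = 14106
Group 4: 10767 * 0.944 = 10164
Group 5: 8402 * 0.958 = 8049
Group 6: 6706 * 0.943 = 6324
→ [6086, 4794, 14106, 10164, 8049, 6324]
Total: 76700 → 49523; change = -27177; percentage change = -35.4%

-35.4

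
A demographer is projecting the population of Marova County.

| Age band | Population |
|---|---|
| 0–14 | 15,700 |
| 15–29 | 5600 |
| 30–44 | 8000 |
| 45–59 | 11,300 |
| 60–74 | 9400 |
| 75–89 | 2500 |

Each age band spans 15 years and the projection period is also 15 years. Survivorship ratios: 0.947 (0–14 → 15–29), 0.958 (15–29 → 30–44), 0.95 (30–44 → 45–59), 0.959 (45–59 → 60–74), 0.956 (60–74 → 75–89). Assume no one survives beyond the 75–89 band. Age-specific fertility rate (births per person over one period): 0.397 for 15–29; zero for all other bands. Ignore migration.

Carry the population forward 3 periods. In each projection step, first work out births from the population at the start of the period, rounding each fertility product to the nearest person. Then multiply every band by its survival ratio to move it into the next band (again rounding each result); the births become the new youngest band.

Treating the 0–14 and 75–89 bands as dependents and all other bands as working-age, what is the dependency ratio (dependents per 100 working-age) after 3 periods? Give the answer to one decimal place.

30.0

[period 1]
Births: 5600 * 0.397 = 2223
15–29: 15700 * 0.947 = 14868
30–44: 5600 * 0.958 = 5365
45–59: 8000 * 0.95 = 7600
60–74: 11300 * 0.959 = 10837
75–89: 9400 * 0.956 = 8986
Population now: 0–14=2223, 15–29=14868, 30–44=5365, 45–59=7600, 60–74=10837, 75–89=8986
[period 2]
Births: 14868 * 0.397 = 5903
15–29: 2223 * 0.947 = 2105
30–44: 14868 * 0.958 = 14244
45–59: 5365 * 0.95 = 5097
60–74: 7600 * 0.959 = 7288
75–89: 10837 * 0.956 = 10360
Population now: 0–14=5903, 15–29=2105, 30–44=14244, 45–59=5097, 60–74=7288, 75–89=10360
[period 3]
Births: 2105 * 0.397 = 836
15–29: 5903 * 0.947 = 5590
30–44: 2105 * 0.958 = 2017
45–59: 14244 * 0.95 = 13532
60–74: 5097 * 0.959 = 4888
75–89: 7288 * 0.956 = 6967
Population now: 0–14=836, 15–29=5590, 30–44=2017, 45–59=13532, 60–74=4888, 75–89=6967
Dependents (band 0–14 + band 75–89) = 836 + 6967 = 7803; working-age = 26027; ratio = 7803/26027 × 100 = 30.0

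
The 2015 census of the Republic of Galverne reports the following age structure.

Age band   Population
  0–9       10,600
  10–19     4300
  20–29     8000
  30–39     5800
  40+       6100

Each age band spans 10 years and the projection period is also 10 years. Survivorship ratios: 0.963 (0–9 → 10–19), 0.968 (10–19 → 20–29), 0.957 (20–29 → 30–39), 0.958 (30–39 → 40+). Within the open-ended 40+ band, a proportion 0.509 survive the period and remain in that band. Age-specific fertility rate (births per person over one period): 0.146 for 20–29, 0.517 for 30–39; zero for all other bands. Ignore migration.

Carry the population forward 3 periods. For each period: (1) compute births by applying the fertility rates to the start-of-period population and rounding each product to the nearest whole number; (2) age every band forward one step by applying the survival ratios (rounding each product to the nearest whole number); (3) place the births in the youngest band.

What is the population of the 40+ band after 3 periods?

9793

Period 1.
Births: 8000 * 0.146 = 1168  |  5800 * 0.517 = 2999 → total 4167
10–19: 10600 * 0.963 = 10208
20–29: 4300 * 0.968 = 4162
30–39: 8000 * 0.957 = 7656
40+: 5800 * 0.958 + 6100 * 0.509 = 5556 + 3105 = 8661
Population now: 0–9=4167, 10–19=10208, 20–29=4162, 30–39=7656, 40+=8661
Period 2.
Births: 4162 * 0.146 = 608  |  7656 * 0.517 = 3958 → total 4566
10–19: 4167 * 0.963 = 4013
20–29: 10208 * 0.968 = 9881
30–39: 4162 * 0.957 = 3983
40+: 7656 * 0.958 + 8661 * 0.509 = 7334 + 4408 = 11742
Population now: 0–9=4566, 10–19=4013, 20–29=9881, 30–39=3983, 40+=11742
Period 3.
Births: 9881 * 0.146 = 1443  |  3983 * 0.517 = 2059 → total 3502
10–19: 4566 * 0.963 = 4397
20–29: 4013 * 0.968 = 3885
30–39: 9881 * 0.957 = 9456
40+: 3983 * 0.958 + 11742 * 0.509 = 3816 + 5977 = 9793
Population now: 0–9=3502, 10–19=4397, 20–29=3885, 30–39=9456, 40+=9793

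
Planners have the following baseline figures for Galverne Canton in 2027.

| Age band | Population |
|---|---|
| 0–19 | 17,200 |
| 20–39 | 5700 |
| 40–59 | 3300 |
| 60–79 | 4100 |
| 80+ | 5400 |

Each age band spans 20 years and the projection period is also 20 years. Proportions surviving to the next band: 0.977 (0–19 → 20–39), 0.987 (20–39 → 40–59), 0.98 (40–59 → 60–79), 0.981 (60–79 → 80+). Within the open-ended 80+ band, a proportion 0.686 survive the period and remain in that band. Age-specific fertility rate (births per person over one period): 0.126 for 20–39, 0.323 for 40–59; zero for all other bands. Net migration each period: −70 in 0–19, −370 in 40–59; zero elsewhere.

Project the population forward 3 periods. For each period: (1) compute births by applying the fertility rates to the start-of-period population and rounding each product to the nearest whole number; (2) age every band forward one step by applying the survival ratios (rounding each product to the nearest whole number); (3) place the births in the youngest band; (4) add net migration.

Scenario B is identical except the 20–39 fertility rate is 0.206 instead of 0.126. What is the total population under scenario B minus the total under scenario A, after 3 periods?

1979

Numbering the groups 1..5 from youngest to oldest:
Period 1.
Births: 5700 * 0.126 = 718  |  3300 * 0.323 = 1066 — total 1784
Group 2: 17200 * 0.977 = 16804
Group 3: 5700 * 0.987 = 5626
Group 4: 3300 * 0.98 = 3234
Group 5: 4100 * 0.981 + 5400 * 0.686 = 4022 + 3704 = 7726
Net migration: Group 1 − 70 → 1714; Group 3 − 370 → 5256
Population now: 0–19=1714, 20–39=16804, 40–59=5256, 60–79=3234, 80+=7726
Period 2.
Births: 16804 * 0.126 = 2117  |  5256 * 0.323 = 1698 — total 3815
Group 2: 1714 * 0.977 = 1675
Group 3: 16804 * 0.987 = 16586
Group 4: 5256 * 0.98 = 5151
Group 5: 3234 * 0.981 + 7726 * 0.686 = 3173 + 5300 = 8473
Net migration: Group 1 − 70 → 3745; Group 3 − 370 → 16216
Population now: 0–19=3745, 20–39=1675, 40–59=16216, 60–79=5151, 80+=8473
Period 3.
Births: 1675 * 0.126 = 211  |  16216 * 0.323 = 5238 — total 5449
Group 2: 3745 * 0.977 = 3659
Group 3: 1675 * 0.987 = 1653
Group 4: 16216 * 0.98 = 15892
Group 5: 5151 * 0.981 + 8473 * 0.686 = 5053 + 5812 = 10865
Net migration: Group 1 − 70 → 5379; Group 3 − 370 → 1283
Population now: 0–19=5379, 20–39=3659, 40–59=1283, 60–79=15892, 80+=10865
Scenario A total after 3 periods: 37078
Scenario B projection —
Period 1.
Births: 5700 * 0.206 = 1174  |  3300 * 0.323 = 1066 — total 2240
Group 2: 17200 * 0.977 = 16804
Group 3: 5700 * 0.987 = 5626
Group 4: 3300 * 0.98 = 3234
Group 5: 4100 * 0.981 + 5400 * 0.686 = 4022 + 3704 = 7726
Net migration: Group 1 − 70 → 2170; Group 3 − 370 → 5256
Population now: 0–19=2170, 20–39=16804, 40–59=5256, 60–79=3234, 80+=7726
Period 2.
Births: 16804 * 0.206 = 3462  |  5256 * 0.323 = 1698 — total 5160
Group 2: 2170 * 0.977 = 2120
Group 3: 16804 * 0.987 = 16586
Group 4: 5256 * 0.98 = 5151
Group 5: 3234 * 0.981 + 7726 * 0.686 = 3173 + 5300 = 8473
Net migration: Group 1 − 70 → 5090; Group 3 − 370 → 16216
Population now: 0–19=5090, 20–39=2120, 40–59=16216, 60–79=5151, 80+=8473
Period 3.
Births: 2120 * 0.206 = 437  |  16216 * 0.323 = 5238 — total 5675
Group 2: 5090 * 0.977 = 4973
Group 3: 2120 * 0.987 = 2092
Group 4: 16216 * 0.98 = 15892
Group 5: 5151 * 0.981 + 8473 * 0.686 = 5053 + 5812 = 10865
Net migration: Group 1 − 70 → 5605; Group 3 − 370 → 1722
Population now: 0–19=5605, 20–39=4973, 40–59=1722, 60–79=15892, 80+=10865
Scenario B total after 3 periods: 39057
Difference B − A = 39057 − 37078 = 1979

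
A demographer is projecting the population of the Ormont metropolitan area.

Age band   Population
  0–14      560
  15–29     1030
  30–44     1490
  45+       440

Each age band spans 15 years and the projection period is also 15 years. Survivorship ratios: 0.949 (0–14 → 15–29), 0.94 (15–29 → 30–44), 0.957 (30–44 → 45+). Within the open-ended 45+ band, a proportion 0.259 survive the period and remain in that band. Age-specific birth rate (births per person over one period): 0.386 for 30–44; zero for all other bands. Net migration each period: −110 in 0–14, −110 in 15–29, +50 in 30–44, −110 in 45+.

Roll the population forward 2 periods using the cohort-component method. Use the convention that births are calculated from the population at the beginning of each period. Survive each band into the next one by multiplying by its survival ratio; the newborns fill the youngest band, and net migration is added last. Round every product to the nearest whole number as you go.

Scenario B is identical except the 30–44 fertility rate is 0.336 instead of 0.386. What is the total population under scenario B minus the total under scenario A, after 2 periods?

After projecting period 1:
Births: 1490 × 0.386 = 575
15–29: 560 × 0.949 = 531
30–44: 1030 × 0.94 = 968
45+: 1490 × 0.957 + 440 × 0.259 = 1426 + 114 = 1540
Net migration: 0–14 − 110 → 465; 15–29 − 110 → 421; 30–44 + 50 → 1018; 45+ − 110 → 1430
→ [465, 421, 1018, 1430]
After projecting period 2:
Births: 1018 × 0.386 = 393
15–29: 465 × 0.949 = 441
30–44: 421 × 0.94 = 396
45+: 1018 × 0.957 + 1430 × 0.259 = 974 + 370 = 1344
Net migration: 0–14 − 110 → 283; 15–29 − 110 → 331; 30–44 + 50 → 446; 45+ − 110 → 1234
→ [283, 331, 446, 1234]
Scenario A total after 2 periods: 2294
Scenario B projection —
After projecting period 1:
Births: 1490 × 0.336 = 501
15–29: 560 × 0.949 = 531
30–44: 1030 × 0.94 = 968
45+: 1490 × 0.957 + 440 × 0.259 = 1426 + 114 = 1540
Net migration: 0–14 − 110 → 391; 15–29 − 110 → 421; 30–44 + 50 → 1018; 45+ − 110 → 1430
→ [391, 421, 1018, 1430]
After projecting period 2:
Births: 1018 × 0.336 = 342
15–29: 391 × 0.949 = 371
30–44: 421 × 0.94 = 396
45+: 1018 × 0.957 + 1430 × 0.259 = 974 + 370 = 1344
Net migration: 0–14 − 110 → 232; 15–29 − 110 → 261; 30–44 + 50 → 446; 45+ − 110 → 1234
→ [232, 261, 446, 1234]
Scenario B total after 2 periods: 2173
Difference B − A = 2173 − 2294 = -121

-121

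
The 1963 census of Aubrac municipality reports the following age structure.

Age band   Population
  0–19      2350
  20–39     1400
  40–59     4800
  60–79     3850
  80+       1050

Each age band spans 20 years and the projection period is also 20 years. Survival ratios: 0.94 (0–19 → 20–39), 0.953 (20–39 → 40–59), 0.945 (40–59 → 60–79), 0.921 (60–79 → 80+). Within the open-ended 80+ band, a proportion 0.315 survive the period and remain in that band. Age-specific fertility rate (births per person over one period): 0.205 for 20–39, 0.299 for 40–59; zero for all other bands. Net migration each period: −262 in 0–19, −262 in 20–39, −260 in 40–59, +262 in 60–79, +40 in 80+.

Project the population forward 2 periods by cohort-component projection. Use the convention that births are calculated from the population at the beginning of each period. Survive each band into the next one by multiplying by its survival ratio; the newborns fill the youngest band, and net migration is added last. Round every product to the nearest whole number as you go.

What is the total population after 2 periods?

10133

Period 1:
Births: 1400 × 0.205 = 287  |  4800 × 0.299 = 1435 → total 1722
20–39: 2350 × 0.94 = 2209
40–59: 1400 × 0.953 = 1334
60–79: 4800 × 0.945 = 4536
80+: 3850 × 0.921 + 1050 × 0.315 = 3546 + 331 = 3877
Net migration: 0–19 − 262 → 1460; 20–39 − 262 → 1947; 40–59 − 260 → 1074; 60–79 + 262 → 4798; 80+ + 40 → 3917
→ [1460, 1947, 1074, 4798, 3917]
Period 2:
Births: 1947 × 0.205 = 399  |  1074 × 0.299 = 321 → total 720
20–39: 1460 × 0.94 = 1372
40–59: 1947 × 0.953 = 1855
60–79: 1074 × 0.945 = 1015
80+: 4798 × 0.921 + 3917 × 0.315 = 4419 + 1234 = 5653
Net migration: 0–19 − 262 → 458; 20–39 − 262 → 1110; 40–59 − 260 → 1595; 60–79 + 262 → 1277; 80+ + 40 → 5693
→ [458, 1110, 1595, 1277, 5693]
Total after period 2: 458 + 1110 + 1595 + 1277 + 5693 = 10133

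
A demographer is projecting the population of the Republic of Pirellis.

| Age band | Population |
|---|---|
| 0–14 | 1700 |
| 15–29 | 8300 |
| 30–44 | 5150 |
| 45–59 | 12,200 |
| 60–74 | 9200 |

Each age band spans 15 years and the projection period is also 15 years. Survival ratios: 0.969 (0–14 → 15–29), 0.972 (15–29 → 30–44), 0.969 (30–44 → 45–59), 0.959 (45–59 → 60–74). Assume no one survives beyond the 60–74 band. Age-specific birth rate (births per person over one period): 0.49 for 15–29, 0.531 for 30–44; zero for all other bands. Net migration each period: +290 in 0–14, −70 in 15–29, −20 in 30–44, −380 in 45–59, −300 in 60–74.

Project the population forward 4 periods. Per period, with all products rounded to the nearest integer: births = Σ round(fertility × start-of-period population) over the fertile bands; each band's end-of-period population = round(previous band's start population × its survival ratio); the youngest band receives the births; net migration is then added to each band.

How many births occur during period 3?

4136

[period 1]
Births: 8300 × 0.49 = 4067  |  5150 × 0.531 = 2735 ⇒ total 6802
15–29: 1700 × 0.969 = 1647
30–44: 8300 × 0.972 = 8068
45–59: 5150 × 0.969 = 4990
60–74: 12200 × 0.959 = 11700
Net migration: 0–14 + 290 → 7092; 15–29 − 70 → 1577; 30–44 − 20 → 8048; 45–59 − 380 → 4610; 60–74 − 300 → 11400
End of period: [7092, 1577, 8048, 4610, 11400]
[period 2]
Births: 1577 × 0.49 = 773  |  8048 × 0.531 = 4273 ⇒ total 5046
15–29: 7092 × 0.969 = 6872
30–44: 1577 × 0.972 = 1533
45–59: 8048 × 0.969 = 7799
60–74: 4610 × 0.959 = 4421
Net migration: 0–14 + 290 → 5336; 15–29 − 70 → 6802; 30–44 − 20 → 1513; 45–59 − 380 → 7419; 60–74 − 300 → 4121
End of period: [5336, 6802, 1513, 7419, 4121]
[period 3]
Births: 6802 × 0.49 = 3333  |  1513 × 0.531 = 803 ⇒ total 4136
15–29: 5336 × 0.969 = 5171
30–44: 6802 × 0.972 = 6612
45–59: 1513 × 0.969 = 1466
60–74: 7419 × 0.959 = 7115
Net migration: 0–14 + 290 → 4426; 15–29 − 70 → 5101; 30–44 − 20 → 6592; 45–59 − 380 → 1086; 60–74 − 300 → 6815
End of period: [4426, 5101, 6592, 1086, 6815]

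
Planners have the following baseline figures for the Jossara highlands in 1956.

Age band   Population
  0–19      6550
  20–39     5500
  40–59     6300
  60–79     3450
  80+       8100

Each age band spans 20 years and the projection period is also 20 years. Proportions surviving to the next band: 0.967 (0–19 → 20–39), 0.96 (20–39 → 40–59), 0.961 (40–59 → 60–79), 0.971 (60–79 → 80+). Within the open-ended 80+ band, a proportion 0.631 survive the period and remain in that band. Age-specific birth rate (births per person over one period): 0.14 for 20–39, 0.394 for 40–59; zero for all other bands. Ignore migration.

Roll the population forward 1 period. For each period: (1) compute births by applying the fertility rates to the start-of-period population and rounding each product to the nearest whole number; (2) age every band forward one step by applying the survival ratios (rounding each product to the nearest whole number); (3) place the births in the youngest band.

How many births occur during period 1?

Let band 1 be 0–19 through band 5 = 80+.
— Period 1 —
Births: 5500 × 0.14 = 770 ; 6300 × 0.394 = 2482 ⇒ total 3252
Band 2: 6550 × 0.967 = 6334
Band 3: 5500 × 0.96 = 5280
Band 4: 6300 × 0.961 = 6054
Band 5: 3450 × 0.971 + 8100 × 0.631 = 3350 + 5111 = 8461
End of period: [3252, 6334, 5280, 6054, 8461]

3252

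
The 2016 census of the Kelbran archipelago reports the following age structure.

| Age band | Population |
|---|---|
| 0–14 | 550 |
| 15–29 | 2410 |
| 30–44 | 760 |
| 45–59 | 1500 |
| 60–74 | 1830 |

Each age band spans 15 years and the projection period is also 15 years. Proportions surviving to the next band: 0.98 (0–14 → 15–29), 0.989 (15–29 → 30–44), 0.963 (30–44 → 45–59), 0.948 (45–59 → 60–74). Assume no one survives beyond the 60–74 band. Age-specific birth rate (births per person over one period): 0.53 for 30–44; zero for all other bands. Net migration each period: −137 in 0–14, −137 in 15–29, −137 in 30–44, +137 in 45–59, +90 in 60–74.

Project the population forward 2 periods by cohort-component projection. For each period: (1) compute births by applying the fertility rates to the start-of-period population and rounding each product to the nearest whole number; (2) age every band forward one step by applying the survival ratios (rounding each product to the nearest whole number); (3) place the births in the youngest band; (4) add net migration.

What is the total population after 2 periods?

After projecting period 1:
Births: 760 × 0.53 = 403
15–29: 550 × 0.98 = 539
30–44: 2410 × 0.989 = 2383
45–59: 760 × 0.963 = 732
60–74: 1500 × 0.948 = 1422
Net migration: 0–14 − 137 → 266; 15–29 − 137 → 402; 30–44 − 137 → 2246; 45–59 + 137 → 869; 60–74 + 90 → 1512
→ [266, 402, 2246, 869, 1512]
After projecting period 2:
Births: 2246 × 0.53 = 1190
15–29: 266 × 0.98 = 261
30–44: 402 × 0.989 = 398
45–59: 2246 × 0.963 = 2163
60–74: 869 × 0.948 = 824
Net migration: 0–14 − 137 → 1053; 15–29 − 137 → 124; 30–44 − 137 → 261; 45–59 + 137 → 2300; 60–74 + 90 → 914
→ [1053, 124, 261, 2300, 914]
Total after period 2: 1053 + 124 + 261 + 2300 + 914 = 4652

4652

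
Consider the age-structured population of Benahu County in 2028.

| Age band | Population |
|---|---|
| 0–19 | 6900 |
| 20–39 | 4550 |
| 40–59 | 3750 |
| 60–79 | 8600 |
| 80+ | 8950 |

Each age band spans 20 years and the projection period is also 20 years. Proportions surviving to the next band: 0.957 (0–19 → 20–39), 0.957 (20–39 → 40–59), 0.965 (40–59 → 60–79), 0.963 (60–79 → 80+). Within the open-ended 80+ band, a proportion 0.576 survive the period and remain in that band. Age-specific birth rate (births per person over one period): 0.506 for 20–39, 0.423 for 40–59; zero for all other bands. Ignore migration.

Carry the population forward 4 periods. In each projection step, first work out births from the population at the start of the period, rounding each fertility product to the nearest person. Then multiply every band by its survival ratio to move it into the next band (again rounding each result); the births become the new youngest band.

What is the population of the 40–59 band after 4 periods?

After projecting period 1:
Births: 4550 × 0.506 = 2302 ; 3750 × 0.423 = 1586 → 3888
20–39: 6900 × 0.957 = 6603
40–59: 4550 × 0.957 = 4354
60–79: 3750 × 0.965 = 3619
80+: 8600 × 0.963 + 8950 × 0.576 = 8282 + 5155 = 13437
Giving 3888 / 6603 / 4354 / 3619 / 13437.
After projecting period 2:
Births: 6603 × 0.506 = 3341 ; 4354 × 0.423 = 1842 → 5183
20–39: 3888 × 0.957 = 3721
40–59: 6603 × 0.957 = 6319
60–79: 4354 × 0.965 = 4202
80+: 3619 × 0.963 + 13437 × 0.576 = 3485 + 7740 = 11225
Giving 5183 / 3721 / 6319 / 4202 / 11225.
After projecting period 3:
Births: 3721 × 0.506 = 1883 ; 6319 × 0.423 = 2673 → 4556
20–39: 5183 × 0.957 = 4960
40–59: 3721 × 0.957 = 3561
60–79: 6319 × 0.965 = 6098
80+: 4202 × 0.963 + 11225 × 0.576 = 4047 + 6466 = 10513
Giving 4556 / 4960 / 3561 / 6098 / 10513.
After projecting period 4:
Births: 4960 × 0.506 = 2510 ; 3561 × 0.423 = 1506 → 4016
20–39: 4556 × 0.957 = 4360
40–59: 4960 × 0.957 = 4747
60–79: 3561 × 0.965 = 3436
80+: 6098 × 0.963 + 10513 × 0.576 = 5872 + 6055 = 11927
Giving 4016 / 4360 / 4747 / 3436 / 11927.

4747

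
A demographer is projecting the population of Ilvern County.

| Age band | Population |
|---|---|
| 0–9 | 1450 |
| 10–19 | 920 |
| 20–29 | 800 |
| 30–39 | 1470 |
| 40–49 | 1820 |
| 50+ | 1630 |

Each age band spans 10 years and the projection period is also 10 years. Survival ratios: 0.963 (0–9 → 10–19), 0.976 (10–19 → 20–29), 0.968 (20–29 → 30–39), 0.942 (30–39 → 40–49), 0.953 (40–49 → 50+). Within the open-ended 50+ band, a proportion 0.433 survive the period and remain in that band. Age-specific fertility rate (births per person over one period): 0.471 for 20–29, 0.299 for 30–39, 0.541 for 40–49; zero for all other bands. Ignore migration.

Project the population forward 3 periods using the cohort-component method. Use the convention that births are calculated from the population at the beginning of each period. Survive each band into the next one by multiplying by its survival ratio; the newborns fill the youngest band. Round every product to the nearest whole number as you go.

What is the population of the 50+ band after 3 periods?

[period 1]
Births: 800 * 0.471 = 377  |  1470 * 0.299 = 440  |  1820 * 0.541 = 985 → total 1802
10–19: 1450 * 0.963 = 1396
20–29: 920 * 0.976 = 898
30–39: 800 * 0.968 = 774
40–49: 1470 * 0.942 = 1385
50+: 1820 * 0.953 + 1630 * 0.433 = 1734 + 706 = 2440
End of period: [1802, 1396, 898, 774, 1385, 2440]
[period 2]
Births: 898 * 0.471 = 423  |  774 * 0.299 = 231  |  1385 * 0.541 = 749 → total 1403
10–19: 1802 * 0.963 = 1735
20–29: 1396 * 0.976 = 1362
30–39: 898 * 0.968 = 869
40–49: 774 * 0.942 = 729
50+: 1385 * 0.953 + 2440 * 0.433 = 1320 + 1057 = 2377
End of period: [1403, 1735, 1362, 869, 729, 2377]
[period 3]
Births: 1362 * 0.471 = 642  |  869 * 0.299 = 260  |  729 * 0.541 = 394 → total 1296
10–19: 1403 * 0.963 = 1351
20–29: 1735 * 0.976 = 1693
30–39: 1362 * 0.968 = 1318
40–49: 869 * 0.942 = 819
50+: 729 * 0.953 + 2377 * 0.433 = 695 + 1029 = 1724
End of period: [1296, 1351, 1693, 1318, 819, 1724]

1724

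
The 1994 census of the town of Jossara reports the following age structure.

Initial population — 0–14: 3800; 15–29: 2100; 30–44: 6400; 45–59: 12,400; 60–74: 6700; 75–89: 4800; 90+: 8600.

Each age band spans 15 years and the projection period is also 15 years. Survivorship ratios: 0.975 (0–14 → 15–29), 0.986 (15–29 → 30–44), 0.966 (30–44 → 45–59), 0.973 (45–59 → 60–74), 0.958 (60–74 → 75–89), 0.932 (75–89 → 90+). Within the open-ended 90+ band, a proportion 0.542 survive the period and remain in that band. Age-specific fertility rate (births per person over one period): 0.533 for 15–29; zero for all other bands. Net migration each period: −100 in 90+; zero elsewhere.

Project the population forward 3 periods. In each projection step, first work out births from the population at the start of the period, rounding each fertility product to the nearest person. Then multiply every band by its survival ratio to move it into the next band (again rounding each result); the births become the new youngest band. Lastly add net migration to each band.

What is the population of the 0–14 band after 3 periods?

Numbering the groups 1..7 from youngest to oldest:
— Period 1 —
Births: 2100 × 0.533 = 1119
Group 2: 3800 × 0.975 = 3705
Group 3: 2100 × 0.986 = 2071
Group 4: 6400 × 0.966 = 6182
Group 5: 12400 × 0.973 = 12065
Group 6: 6700 × 0.958 = 6419
Group 7: 4800 × 0.932 + 8600 × 0.542 = 4474 + 4661 = 9135
Net migration: Group 7 − 100 → 9035
→ [1119, 3705, 2071, 6182, 12065, 6419, 9035]
— Period 2 —
Births: 3705 × 0.533 = 1975
Group 2: 1119 × 0.975 = 1091
Group 3: 3705 × 0.986 = 3653
Group 4: 2071 × 0.966 = 2001
Group 5: 6182 × 0.973 = 6015
Group 6: 12065 × 0.958 = 11558
Group 7: 6419 × 0.932 + 9035 × 0.542 = 5983 + 4897 = 10880
Net migration: Group 7 − 100 → 10780
→ [1975, 1091, 3653, 2001, 6015, 11558, 10780]
— Period 3 —
Births: 1091 × 0.533 = 582
Group 2: 1975 × 0.975 = 1926
Group 3: 1091 × 0.986 = 1076
Group 4: 3653 × 0.966 = 3529
Group 5: 2001 × 0.973 = 1947
Group 6: 6015 × 0.958 = 5762
Group 7: 11558 × 0.932 + 10780 × 0.542 = 10772 + 5843 = 16615
Net migration: Group 7 − 100 → 16515
→ [582, 1926, 1076, 3529, 1947, 5762, 16515]

582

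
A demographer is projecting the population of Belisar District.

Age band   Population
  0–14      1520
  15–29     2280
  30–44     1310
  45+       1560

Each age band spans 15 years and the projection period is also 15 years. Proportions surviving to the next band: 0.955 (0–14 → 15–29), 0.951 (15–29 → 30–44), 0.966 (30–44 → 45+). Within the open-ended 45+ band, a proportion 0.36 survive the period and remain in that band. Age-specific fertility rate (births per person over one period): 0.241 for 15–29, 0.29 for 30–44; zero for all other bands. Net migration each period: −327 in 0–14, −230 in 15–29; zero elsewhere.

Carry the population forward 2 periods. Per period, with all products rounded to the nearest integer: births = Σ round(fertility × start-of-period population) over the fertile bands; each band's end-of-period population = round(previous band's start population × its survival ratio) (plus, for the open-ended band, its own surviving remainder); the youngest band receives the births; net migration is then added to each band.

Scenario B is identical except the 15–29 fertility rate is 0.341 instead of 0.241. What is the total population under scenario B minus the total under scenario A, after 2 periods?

340

Period 1.
Births: 2280 × 0.241 = 549 ; 1310 × 0.29 = 380 → 929
15–29: 1520 × 0.955 = 1452
30–44: 2280 × 0.951 = 2168
45+: 1310 × 0.966 + 1560 × 0.36 = 1265 + 562 = 1827
Net migration: 0–14 − 327 → 602; 15–29 − 230 → 1222
→ [602, 1222, 2168, 1827]
Period 2.
Births: 1222 × 0.241 = 295 ; 2168 × 0.29 = 629 → 924
15–29: 602 × 0.955 = 575
30–44: 1222 × 0.951 = 1162
45+: 2168 × 0.966 + 1827 × 0.36 = 2094 + 658 = 2752
Net migration: 0–14 − 327 → 597; 15–29 − 230 → 345
→ [597, 345, 1162, 2752]
Scenario A total after 2 periods: 4856
Scenario B projection —
Period 1.
Births: 2280 × 0.341 = 777 ; 1310 × 0.29 = 380 → 1157
15–29: 1520 × 0.955 = 1452
30–44: 2280 × 0.951 = 2168
45+: 1310 × 0.966 + 1560 × 0.36 = 1265 + 562 = 1827
Net migration: 0–14 − 327 → 830; 15–29 − 230 → 1222
→ [830, 1222, 2168, 1827]
Period 2.
Births: 1222 × 0.341 = 417 ; 2168 × 0.29 = 629 → 1046
15–29: 830 × 0.955 = 793
30–44: 1222 × 0.951 = 1162
45+: 2168 × 0.966 + 1827 × 0.36 = 2094 + 658 = 2752
Net migration: 0–14 − 327 → 719; 15–29 − 230 → 563
→ [719, 563, 1162, 2752]
Scenario B total after 2 periods: 5196
Difference B − A = 5196 − 4856 = 340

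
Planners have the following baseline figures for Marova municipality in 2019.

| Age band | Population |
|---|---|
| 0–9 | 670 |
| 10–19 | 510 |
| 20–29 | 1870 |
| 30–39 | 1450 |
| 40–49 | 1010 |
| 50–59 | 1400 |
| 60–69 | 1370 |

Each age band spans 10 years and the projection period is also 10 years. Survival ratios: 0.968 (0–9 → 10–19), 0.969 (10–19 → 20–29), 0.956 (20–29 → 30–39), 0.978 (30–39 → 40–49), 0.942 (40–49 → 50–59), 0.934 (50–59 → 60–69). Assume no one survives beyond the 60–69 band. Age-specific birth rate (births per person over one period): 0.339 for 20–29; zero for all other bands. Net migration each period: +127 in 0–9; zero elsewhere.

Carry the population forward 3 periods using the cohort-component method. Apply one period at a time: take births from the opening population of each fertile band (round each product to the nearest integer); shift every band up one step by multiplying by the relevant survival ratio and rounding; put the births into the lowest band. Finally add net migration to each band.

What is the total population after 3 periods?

Period 1.
Births: 1870 × 0.339 = 634
10–19: 670 × 0.968 = 649
20–29: 510 × 0.969 = 494
30–39: 1870 × 0.956 = 1788
40–49: 1450 × 0.978 = 1418
50–59: 1010 × 0.942 = 951
60–69: 1400 × 0.934 = 1308
Net migration: 0–9 + 127 → 761
End of period: [761, 649, 494, 1788, 1418, 951, 1308]
Period 2.
Births: 494 × 0.339 = 167
10–19: 761 × 0.968 = 737
20–29: 649 × 0.969 = 629
30–39: 494 × 0.956 = 472
40–49: 1788 × 0.978 = 1749
50–59: 1418 × 0.942 = 1336
60–69: 951 × 0.934 = 888
Net migration: 0–9 + 127 → 294
End of period: [294, 737, 629, 472, 1749, 1336, 888]
Period 3.
Births: 629 × 0.339 = 213
10–19: 294 × 0.968 = 285
20–29: 737 × 0.969 = 714
30–39: 629 × 0.956 = 601
40–49: 472 × 0.978 = 462
50–59: 1749 × 0.942 = 1648
60–69: 1336 × 0.934 = 1248
Net migration: 0–9 + 127 → 340
End of period: [340, 285, 714, 601, 462, 1648, 1248]
Total after period 3: 340 + 285 + 714 + 601 + 462 + 1648 + 1248 = 5298

5298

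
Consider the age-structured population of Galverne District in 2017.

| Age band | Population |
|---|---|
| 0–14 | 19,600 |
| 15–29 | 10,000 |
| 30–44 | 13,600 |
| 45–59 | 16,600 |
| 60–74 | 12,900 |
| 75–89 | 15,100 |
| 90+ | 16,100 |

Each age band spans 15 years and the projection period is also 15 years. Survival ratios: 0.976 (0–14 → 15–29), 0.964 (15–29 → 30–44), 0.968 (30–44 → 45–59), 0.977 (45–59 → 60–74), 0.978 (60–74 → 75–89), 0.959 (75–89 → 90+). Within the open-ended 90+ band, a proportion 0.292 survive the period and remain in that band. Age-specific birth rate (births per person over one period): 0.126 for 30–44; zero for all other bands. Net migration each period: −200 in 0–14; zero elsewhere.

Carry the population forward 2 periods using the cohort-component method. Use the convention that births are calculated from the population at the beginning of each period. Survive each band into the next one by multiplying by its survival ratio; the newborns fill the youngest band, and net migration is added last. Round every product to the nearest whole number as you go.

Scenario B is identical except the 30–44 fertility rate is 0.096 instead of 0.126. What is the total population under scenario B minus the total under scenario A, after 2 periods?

— Period 1 —
Births: 13600 × 0.126 = 1714
15–29: 19600 × 0.976 = 19130
30–44: 10000 × 0.964 = 9640
45–59: 13600 × 0.968 = 13165
60–74: 16600 × 0.977 = 16218
75–89: 12900 × 0.978 = 12616
90+: 15100 × 0.959 + 16100 × 0.292 = 14481 + 4701 = 19182
Net migration: 0–14 − 200 → 1514
Giving 1514 / 19130 / 9640 / 13165 / 16218 / 12616 / 19182.
— Period 2 —
Births: 9640 × 0.126 = 1215
15–29: 1514 × 0.976 = 1478
30–44: 19130 × 0.964 = 18441
45–59: 9640 × 0.968 = 9332
60–74: 13165 × 0.977 = 12862
75–89: 16218 × 0.978 = 15861
90+: 12616 × 0.959 + 19182 × 0.292 = 12099 + 5601 = 17700
Net migration: 0–14 − 200 → 1015
Giving 1015 / 1478 / 18441 / 9332 / 12862 / 15861 / 17700.
Scenario A total after 2 periods: 76689
Scenario B projection —
— Period 1 —
Births: 13600 × 0.096 = 1306
15–29: 19600 × 0.976 = 19130
30–44: 10000 × 0.964 = 9640
45–59: 13600 × 0.968 = 13165
60–74: 16600 × 0.977 = 16218
75–89: 12900 × 0.978 = 12616
90+: 15100 × 0.959 + 16100 × 0.292 = 14481 + 4701 = 19182
Net migration: 0–14 − 200 → 1106
Giving 1106 / 19130 / 9640 / 13165 / 16218 / 12616 / 19182.
— Period 2 —
Births: 9640 × 0.096 = 925
15–29: 1106 × 0.976 = 1079
30–44: 19130 × 0.964 = 18441
45–59: 9640 × 0.968 = 9332
60–74: 13165 × 0.977 = 12862
75–89: 16218 × 0.978 = 15861
90+: 12616 × 0.959 + 19182 × 0.292 = 12099 + 5601 = 17700
Net migration: 0–14 − 200 → 725
Giving 725 / 1079 / 18441 / 9332 / 12862 / 15861 / 17700.
Scenario B total after 2 periods: 76000
Difference B − A = 76000 − 76689 = -689

-689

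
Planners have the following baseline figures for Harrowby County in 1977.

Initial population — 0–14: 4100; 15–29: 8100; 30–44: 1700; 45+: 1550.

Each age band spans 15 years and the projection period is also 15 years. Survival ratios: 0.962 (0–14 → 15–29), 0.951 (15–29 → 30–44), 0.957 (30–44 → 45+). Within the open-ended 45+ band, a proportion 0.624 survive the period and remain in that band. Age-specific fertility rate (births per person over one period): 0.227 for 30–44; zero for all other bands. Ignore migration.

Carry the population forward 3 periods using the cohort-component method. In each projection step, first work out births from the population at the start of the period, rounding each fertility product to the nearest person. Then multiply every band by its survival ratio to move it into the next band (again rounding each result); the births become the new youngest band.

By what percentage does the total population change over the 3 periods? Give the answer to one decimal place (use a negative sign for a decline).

(Bands numbered youngest = 1 to oldest = 4.)
[period 1]
Births: 1700 * 0.227 = 386
Band 2: 4100 * 0.962 = 3944
Band 3: 8100 * 0.951 = 7703
Band 4: 1700 * 0.957 + 1550 * 0.624 = 1627 + 967 = 2594
End of period: [386, 3944, 7703, 2594]
[period 2]
Births: 7703 * 0.227 = 1749
Band 2: 386 * 0.962 = 371
Band 3: 3944 * 0.951 = 3751
Band 4: 7703 * 0.957 + 2594 * 0.624 = 7372 + 1619 = 8991
End of period: [1749, 371, 3751, 8991]
[period 3]
Births: 3751 * 0.227 = 851
Band 2: 1749 * 0.962 = 1683
Band 3: 371 * 0.951 = 353
Band 4: 3751 * 0.957 + 8991 * 0.624 = 3590 + 5610 = 9200
End of period: [851, 1683, 353, 9200]
Total: 15450 → 12087; change = -3363; percentage change = -21.8%

-21.8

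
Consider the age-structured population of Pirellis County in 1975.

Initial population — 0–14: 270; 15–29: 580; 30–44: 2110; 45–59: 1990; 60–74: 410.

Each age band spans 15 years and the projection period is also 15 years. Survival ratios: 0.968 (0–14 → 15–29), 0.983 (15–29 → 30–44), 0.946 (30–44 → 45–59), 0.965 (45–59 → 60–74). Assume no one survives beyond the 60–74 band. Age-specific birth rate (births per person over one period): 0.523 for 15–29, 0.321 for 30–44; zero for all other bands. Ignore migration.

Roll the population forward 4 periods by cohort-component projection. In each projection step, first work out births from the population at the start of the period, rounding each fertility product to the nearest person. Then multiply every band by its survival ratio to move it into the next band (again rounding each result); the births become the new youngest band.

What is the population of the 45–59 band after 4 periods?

883

— Period 1 —
Births: 580 × 0.523 = 303, 2110 × 0.321 = 677 → 980
15–29: 270 × 0.968 = 261
30–44: 580 × 0.983 = 570
45–59: 2110 × 0.946 = 1996
60–74: 1990 × 0.965 = 1920
Population now: 0–14=980, 15–29=261, 30–44=570, 45–59=1996, 60–74=1920
— Period 2 —
Births: 261 × 0.523 = 137, 570 × 0.321 = 183 → 320
15–29: 980 × 0.968 = 949
30–44: 261 × 0.983 = 257
45–59: 570 × 0.946 = 539
60–74: 1996 × 0.965 = 1926
Population now: 0–14=320, 15–29=949, 30–44=257, 45–59=539, 60–74=1926
— Period 3 —
Births: 949 × 0.523 = 496, 257 × 0.321 = 82 → 578
15–29: 320 × 0.968 = 310
30–44: 949 × 0.983 = 933
45–59: 257 × 0.946 = 243
60–74: 539 × 0.965 = 520
Population now: 0–14=578, 15–29=310, 30–44=933, 45–59=243, 60–74=520
— Period 4 —
Births: 310 × 0.523 = 162, 933 × 0.321 = 299 → 461
15–29: 578 × 0.968 = 560
30–44: 310 × 0.983 = 305
45–59: 933 × 0.946 = 883
60–74: 243 × 0.965 = 234
Population now: 0–14=461, 15–29=560, 30–44=305, 45–59=883, 60–74=234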